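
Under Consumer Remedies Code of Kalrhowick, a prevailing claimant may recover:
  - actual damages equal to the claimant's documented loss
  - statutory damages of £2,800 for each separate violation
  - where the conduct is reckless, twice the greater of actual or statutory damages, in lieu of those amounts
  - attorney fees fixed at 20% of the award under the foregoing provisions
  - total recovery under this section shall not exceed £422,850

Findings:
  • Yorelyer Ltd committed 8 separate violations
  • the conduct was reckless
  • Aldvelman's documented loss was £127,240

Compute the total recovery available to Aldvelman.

Statutory damages: 8 × £2,800 = £22,400
Greater of actual damages (£127,240) or statutory damages (£22,400): £127,240
Doubled: 2 × £127,240 = £254,480
Attorney fees: 20% of £254,480 = £50,896
Total before cap: £254,480 + £50,896 = £305,376
Cap at £422,850: £305,376 is within the cap, no reduction.

£305,376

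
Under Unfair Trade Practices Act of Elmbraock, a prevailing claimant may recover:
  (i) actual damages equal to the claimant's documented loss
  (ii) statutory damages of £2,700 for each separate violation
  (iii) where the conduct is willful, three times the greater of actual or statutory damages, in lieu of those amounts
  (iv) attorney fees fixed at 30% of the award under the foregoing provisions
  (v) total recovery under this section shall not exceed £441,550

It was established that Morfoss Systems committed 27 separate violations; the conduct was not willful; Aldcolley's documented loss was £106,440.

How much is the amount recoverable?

Statutory damages: 27 × £2,700 = £72,900
Conduct not willful: the in-lieu enhancement does not apply.
Actual plus statutory damages: £106,440 + £72,900 = £179,340
Attorney fees: 30% of £179,340 = £53,802
Total before cap: £179,340 + £53,802 = £233,142
Cap at £441,550: £233,142 is within the cap, no reduction.

£233,142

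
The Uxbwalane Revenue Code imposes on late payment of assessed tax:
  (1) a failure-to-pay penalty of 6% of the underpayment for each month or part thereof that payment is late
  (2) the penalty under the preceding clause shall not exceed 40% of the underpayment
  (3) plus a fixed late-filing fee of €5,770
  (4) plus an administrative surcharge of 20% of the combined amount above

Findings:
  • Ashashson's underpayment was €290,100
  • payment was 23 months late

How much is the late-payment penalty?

Accrued rate: 6% × 23 = 138%, capped at 40% → 40%
Failure-to-pay penalty: 40% of €290,100 = €116,040
Penalty before surcharge: €116,040 + €5,770 = €121,810
Administrative surcharge: 20% of €121,810 = €24,362
Total penalty: €121,810 + €24,362 = €146,172

Penalty: €146,172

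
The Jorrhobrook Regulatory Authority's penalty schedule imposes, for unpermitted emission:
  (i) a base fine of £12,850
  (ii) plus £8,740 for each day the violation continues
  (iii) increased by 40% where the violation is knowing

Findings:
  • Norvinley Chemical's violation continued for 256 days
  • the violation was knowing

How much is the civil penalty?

Civil penalty: £3,150,406

Per-day component: 256 × £8,740 = £2,237,440
Base plus per-day: £12,850 + £2,237,440 = £2,250,290
Enhancement: 40% of £2,250,290 = £900,116
Enhanced fine: £2,250,290 + £900,116 = £3,150,406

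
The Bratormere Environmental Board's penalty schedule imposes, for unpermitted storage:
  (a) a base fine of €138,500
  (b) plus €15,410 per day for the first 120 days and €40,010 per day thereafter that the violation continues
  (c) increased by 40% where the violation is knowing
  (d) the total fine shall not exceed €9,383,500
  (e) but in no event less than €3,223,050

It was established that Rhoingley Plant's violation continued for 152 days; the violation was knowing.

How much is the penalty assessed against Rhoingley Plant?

€4,575,228

First 120 days: 120 × €15,410 = €1,849,200
Remaining days: (152 − 120) × €40,010 = €1,280,320
Per-day component: €1,849,200 + €1,280,320 = €3,129,520
Base plus per-day: €138,500 + €3,129,520 = €3,268,020
Enhancement: 40% of €3,268,020 = €1,307,208
Enhanced fine: €3,268,020 + €1,307,208 = €4,575,228
Cap at €9,383,500: €4,575,228 is within the cap, no reduction.
Minimum €3,223,050: €4,575,228 meets the minimum, no increase.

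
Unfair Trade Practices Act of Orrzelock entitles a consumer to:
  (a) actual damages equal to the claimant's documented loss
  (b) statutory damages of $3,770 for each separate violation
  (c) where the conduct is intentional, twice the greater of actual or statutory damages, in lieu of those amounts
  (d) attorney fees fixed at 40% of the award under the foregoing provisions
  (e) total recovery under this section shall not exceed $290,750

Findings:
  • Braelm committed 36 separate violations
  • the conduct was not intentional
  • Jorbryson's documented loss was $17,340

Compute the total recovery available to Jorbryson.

$214,284

Statutory damages: 36 × $3,770 = $135,720
Conduct not intentional: the in-lieu enhancement does not apply.
Actual plus statutory damages: $17,340 + $135,720 = $153,060
Attorney fees: 40% of $153,060 = $61,224
Total before cap: $153,060 + $61,224 = $214,284
Cap at $290,750: $214,284 is within the cap, no reduction.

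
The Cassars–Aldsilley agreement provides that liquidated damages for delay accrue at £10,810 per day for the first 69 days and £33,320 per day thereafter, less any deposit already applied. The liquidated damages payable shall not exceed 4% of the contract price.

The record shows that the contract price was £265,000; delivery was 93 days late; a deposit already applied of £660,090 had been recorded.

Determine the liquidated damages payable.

First 69 days: 69 × £10,810 = £745,890
Remaining days: (93 − 69) × £33,320 = £799,680
Accrued per-day damages: £745,890 + £799,680 = £1,545,570
Less deposit already applied: £1,545,570 − £660,090 = £885,480
Cap: 4% of £265,000 = £10,600
Cap at £10,600: £885,480 exceeds the cap → £10,600

£10,600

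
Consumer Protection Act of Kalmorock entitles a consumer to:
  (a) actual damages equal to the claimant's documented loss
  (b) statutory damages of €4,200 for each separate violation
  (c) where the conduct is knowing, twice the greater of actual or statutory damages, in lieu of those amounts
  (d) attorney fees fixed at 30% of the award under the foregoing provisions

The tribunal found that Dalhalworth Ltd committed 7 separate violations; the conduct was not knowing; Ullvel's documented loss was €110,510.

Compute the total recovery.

€181,883

Statutory damages: 7 × €4,200 = €29,400
Conduct not knowing: the in-lieu enhancement does not apply.
Actual plus statutory damages: €110,510 + €29,400 = €139,910
Attorney fees: 30% of €139,910 = €41,973
Total recovery: €139,910 + €41,973 = €181,883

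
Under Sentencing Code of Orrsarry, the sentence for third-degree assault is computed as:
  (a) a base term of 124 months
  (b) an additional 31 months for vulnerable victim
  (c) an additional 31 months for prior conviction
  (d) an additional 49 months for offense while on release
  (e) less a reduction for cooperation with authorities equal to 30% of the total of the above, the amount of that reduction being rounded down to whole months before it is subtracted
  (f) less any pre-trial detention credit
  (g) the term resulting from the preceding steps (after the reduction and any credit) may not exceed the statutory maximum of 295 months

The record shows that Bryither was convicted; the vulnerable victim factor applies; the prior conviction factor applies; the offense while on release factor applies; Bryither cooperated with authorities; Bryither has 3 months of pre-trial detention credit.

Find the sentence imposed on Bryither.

Vulnerable victim enhancement: +31 months
Prior conviction enhancement: +31 months
Offense while on release enhancement: +49 months
Adjusted term: 124 months + 31 months + 31 months + 49 months = 235 months
Cooperation with authorities reduction: 30% of 235 months = 70 months (rounded down)
After reduction: 235 − 70 = 165 months
Less pre-trial detention credit: 165 months − 3 months = 162 months
Cap at 295 months: 162 months is within the cap, no reduction.

162 months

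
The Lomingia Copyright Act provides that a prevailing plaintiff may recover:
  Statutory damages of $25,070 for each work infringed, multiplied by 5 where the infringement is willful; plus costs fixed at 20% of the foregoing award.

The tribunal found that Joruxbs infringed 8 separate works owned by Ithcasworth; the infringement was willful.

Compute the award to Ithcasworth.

Award: $1,203,360

Statutory damages: 8 × $25,070 = $200,560
Multiplied by 5: 5 × $200,560 = $1,002,800
Costs: 20% of $1,002,800 = $200,560
Award plus costs: $1,002,800 + $200,560 = $1,203,360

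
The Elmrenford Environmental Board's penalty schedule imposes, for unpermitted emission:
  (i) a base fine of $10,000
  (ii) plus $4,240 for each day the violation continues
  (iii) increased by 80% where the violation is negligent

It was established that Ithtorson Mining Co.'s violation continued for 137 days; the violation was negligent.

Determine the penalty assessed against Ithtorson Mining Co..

$1,063,584

Per-day component: 137 × $4,240 = $580,880
Base plus per-day: $10,000 + $580,880 = $590,880
Enhancement: 80% of $590,880 = $472,704
Enhanced fine: $590,880 + $472,704 = $1,063,584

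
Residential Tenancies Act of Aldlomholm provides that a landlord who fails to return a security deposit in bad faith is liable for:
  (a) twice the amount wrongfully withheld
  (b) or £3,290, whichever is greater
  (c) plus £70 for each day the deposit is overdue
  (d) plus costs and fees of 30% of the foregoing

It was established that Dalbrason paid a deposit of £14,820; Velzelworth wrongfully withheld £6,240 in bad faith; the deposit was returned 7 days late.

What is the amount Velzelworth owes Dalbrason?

£16,861

Doubled: 2 × £6,240 = £12,480
Minimum £3,290: £12,480 meets the minimum, no increase.
Late-return penalty: 7 × £70 = £490
Damages plus late penalty: £12,480 + £490 = £12,970
Costs and fees: 30% of £12,970 = £3,891
Total recovery: £12,970 + £3,891 = £16,861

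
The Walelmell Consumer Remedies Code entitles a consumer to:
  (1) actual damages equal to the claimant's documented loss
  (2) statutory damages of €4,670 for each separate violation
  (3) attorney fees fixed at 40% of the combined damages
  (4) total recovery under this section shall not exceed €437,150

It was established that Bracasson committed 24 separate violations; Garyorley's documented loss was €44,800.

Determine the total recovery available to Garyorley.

€219,632

Statutory damages: 24 × €4,670 = €112,080
Combined damages: €44,800 + €112,080 = €156,880
Attorney fees: 40% of €156,880 = €62,752
Total before cap: €156,880 + €62,752 = €219,632
Cap at €437,150: €219,632 is within the cap, no reduction.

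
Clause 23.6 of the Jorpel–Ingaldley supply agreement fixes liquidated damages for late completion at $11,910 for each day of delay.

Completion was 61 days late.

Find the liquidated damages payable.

Per-day damages: 61 × $11,910 = $726,510

$726,510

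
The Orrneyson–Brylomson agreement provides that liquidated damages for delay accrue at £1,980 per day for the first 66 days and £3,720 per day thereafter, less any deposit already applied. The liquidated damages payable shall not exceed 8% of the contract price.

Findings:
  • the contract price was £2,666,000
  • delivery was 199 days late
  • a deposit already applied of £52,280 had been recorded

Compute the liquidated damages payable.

First 66 days: 66 × £1,980 = £130,680
Remaining days: (199 − 66) × £3,720 = £494,760
Accrued per-day damages: £130,680 + £494,760 = £625,440
Less deposit already applied: £625,440 − £52,280 = £573,160
Cap: 8% of £2,666,000 = £213,280
Cap at £213,280: £573,160 exceeds the cap → £213,280

£213,280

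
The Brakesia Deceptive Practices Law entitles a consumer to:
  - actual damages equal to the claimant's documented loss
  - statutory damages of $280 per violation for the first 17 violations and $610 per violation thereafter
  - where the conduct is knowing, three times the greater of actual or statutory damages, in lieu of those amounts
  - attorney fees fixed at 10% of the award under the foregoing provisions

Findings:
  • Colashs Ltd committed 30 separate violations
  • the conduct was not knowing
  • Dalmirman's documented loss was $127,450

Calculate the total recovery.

Total recovery: $154,154

First 17 violations: 17 × $280 = $4,760
Remaining violations: (30 − 17) × $610 = $7,930
Statutory damages: $4,760 + $7,930 = $12,690
Conduct not knowing: the in-lieu enhancement does not apply.
Actual plus statutory damages: $127,450 + $12,690 = $140,140
Attorney fees: 10% of $140,140 = $14,014
Total recovery: $140,140 + $14,014 = $154,154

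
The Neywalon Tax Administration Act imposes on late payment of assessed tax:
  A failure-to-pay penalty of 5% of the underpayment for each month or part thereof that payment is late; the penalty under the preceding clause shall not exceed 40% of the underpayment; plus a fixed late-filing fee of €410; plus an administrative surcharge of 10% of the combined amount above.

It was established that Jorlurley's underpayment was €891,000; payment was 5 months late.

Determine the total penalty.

Accrued rate: 5% × 5 = 25%, capped at 40% → 25%
Failure-to-pay penalty: 25% of €891,000 = €222,750
Penalty before surcharge: €222,750 + €410 = €223,160
Administrative surcharge: 10% of €223,160 = €22,316
Total penalty: €223,160 + €22,316 = €245,476

Penalty: €245,476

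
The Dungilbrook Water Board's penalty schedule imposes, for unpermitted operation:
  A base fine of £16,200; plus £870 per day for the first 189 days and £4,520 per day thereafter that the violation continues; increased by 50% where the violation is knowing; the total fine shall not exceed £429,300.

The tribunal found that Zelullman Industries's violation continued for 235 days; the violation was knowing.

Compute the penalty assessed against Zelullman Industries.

£429,300

First 189 days: 189 × £870 = £164,430
Remaining days: (235 − 189) × £4,520 = £207,920
Per-day component: £164,430 + £207,920 = £372,350
Base plus per-day: £16,200 + £372,350 = £388,550
Enhancement: 50% of £388,550 = £194,275
Enhanced fine: £388,550 + £194,275 = £582,825
Cap at £429,300: £582,825 exceeds the cap → £429,300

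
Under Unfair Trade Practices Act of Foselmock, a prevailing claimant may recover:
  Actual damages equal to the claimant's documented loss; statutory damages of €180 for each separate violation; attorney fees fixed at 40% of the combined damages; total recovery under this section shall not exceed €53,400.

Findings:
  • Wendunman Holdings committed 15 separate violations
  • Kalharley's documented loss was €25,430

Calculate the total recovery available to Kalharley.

€39,382

Statutory damages: 15 × €180 = €2,700
Combined damages: €25,430 + €2,700 = €28,130
Attorney fees: 40% of €28,130 = €11,252
Total before cap: €28,130 + €11,252 = €39,382
Cap at €53,400: €39,382 is within the cap, no reduction.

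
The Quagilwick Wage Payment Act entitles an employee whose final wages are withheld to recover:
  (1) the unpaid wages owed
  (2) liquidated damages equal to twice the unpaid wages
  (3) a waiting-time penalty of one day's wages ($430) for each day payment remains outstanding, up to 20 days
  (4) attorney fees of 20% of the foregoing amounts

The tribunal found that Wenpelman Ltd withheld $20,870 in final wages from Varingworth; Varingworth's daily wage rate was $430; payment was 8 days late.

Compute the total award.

Doubled: 2 × $20,870 = $41,740
Penalty days: min(8, 20) = 8
Waiting-time penalty: 8 × $430 = $3,440
Subtotal: $20,870 + $41,740 + $3,440 = $66,050
Attorney fees: 20% of $66,050 = $13,210
Total award: $66,050 + $13,210 = $79,260

$79,260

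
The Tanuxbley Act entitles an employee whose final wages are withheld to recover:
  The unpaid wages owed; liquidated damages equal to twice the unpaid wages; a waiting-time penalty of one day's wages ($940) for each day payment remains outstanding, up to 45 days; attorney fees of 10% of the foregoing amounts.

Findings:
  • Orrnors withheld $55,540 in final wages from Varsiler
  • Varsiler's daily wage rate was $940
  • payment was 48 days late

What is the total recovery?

$229,812

Doubled: 2 × $55,540 = $111,080
Penalty days: min(48, 45) = 45
Waiting-time penalty: 45 × $940 = $42,300
Subtotal: $55,540 + $111,080 + $42,300 = $208,920
Attorney fees: 10% of $208,920 = $20,892
Total award: $208,920 + $20,892 = $229,812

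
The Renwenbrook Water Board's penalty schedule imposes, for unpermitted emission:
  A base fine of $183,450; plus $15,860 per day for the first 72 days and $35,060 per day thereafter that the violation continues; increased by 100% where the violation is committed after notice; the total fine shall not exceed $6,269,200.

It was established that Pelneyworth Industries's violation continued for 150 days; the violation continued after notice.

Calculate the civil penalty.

First 72 days: 72 × $15,860 = $1,141,920
Remaining days: (150 − 72) × $35,060 = $2,734,680
Per-day component: $1,141,920 + $2,734,680 = $3,876,600
Base plus per-day: $183,450 + $3,876,600 = $4,060,050
Enhancement: 100% of $4,060,050 = $4,060,050
Enhanced fine: $4,060,050 + $4,060,050 = $8,120,100
Cap at $6,269,200: $8,120,100 exceeds the cap → $6,269,200

$6,269,200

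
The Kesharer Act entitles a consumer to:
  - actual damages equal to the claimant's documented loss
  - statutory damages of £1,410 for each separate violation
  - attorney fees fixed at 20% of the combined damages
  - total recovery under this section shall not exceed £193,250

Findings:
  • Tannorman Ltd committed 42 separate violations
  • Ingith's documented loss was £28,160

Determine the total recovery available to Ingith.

Statutory damages: 42 × £1,410 = £59,220
Combined damages: £28,160 + £59,220 = £87,380
Attorney fees: 20% of £87,380 = £17,476
Total before cap: £87,380 + £17,476 = £104,856
Cap at £193,250: £104,856 is within the cap, no reduction.

Total recovery: £104,856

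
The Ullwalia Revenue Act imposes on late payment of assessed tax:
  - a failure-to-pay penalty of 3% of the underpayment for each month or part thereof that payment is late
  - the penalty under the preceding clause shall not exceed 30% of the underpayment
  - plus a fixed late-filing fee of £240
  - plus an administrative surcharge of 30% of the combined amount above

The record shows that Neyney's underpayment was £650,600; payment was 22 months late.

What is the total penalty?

£254,046

Accrued rate: 3% × 22 = 66%, capped at 30% → 30%
Failure-to-pay penalty: 30% of £650,600 = £195,180
Penalty before surcharge: £195,180 + £240 = £195,420
Administrative surcharge: 30% of £195,420 = £58,626
Total penalty: £195,420 + £58,626 = £254,046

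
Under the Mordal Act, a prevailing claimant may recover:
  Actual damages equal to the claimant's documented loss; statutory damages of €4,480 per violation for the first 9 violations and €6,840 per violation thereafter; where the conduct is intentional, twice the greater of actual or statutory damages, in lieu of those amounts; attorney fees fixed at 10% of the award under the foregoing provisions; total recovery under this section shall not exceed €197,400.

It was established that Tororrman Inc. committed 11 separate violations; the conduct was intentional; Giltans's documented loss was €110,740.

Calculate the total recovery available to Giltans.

First 9 violations: 9 × €4,480 = €40,320
Remaining violations: (11 − 9) × €6,840 = €13,680
Statutory damages: €40,320 + €13,680 = €54,000
Greater of actual damages (€110,740) or statutory damages (€54,000): €110,740
Doubled: 2 × €110,740 = €221,480
Attorney fees: 10% of €221,480 = €22,148
Total before cap: €221,480 + €22,148 = €243,628
Cap at €197,400: €243,628 exceeds the cap → €197,400

Total recovery: €197,400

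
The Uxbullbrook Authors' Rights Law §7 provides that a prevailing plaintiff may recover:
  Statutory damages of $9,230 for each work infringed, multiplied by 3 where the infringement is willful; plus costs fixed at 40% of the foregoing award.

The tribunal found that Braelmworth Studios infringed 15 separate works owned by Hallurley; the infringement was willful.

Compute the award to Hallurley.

Statutory damages: 15 × $9,230 = $138,450
Trebled: 3 × $138,450 = $415,350
Costs: 40% of $415,350 = $166,140
Award plus costs: $415,350 + $166,140 = $581,490

$581,490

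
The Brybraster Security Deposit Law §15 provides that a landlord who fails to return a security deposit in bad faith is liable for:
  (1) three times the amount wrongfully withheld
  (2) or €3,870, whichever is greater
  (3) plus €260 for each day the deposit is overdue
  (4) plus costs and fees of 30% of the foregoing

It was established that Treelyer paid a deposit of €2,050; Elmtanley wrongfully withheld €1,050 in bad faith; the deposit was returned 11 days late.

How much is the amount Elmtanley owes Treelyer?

Recovery: €8,749

Trebled: 3 × €1,050 = €3,150
Minimum €3,870: €3,150 is below the minimum → €3,870
Late-return penalty: 11 × €260 = €2,860
Damages plus late penalty: €3,870 + €2,860 = €6,730
Costs and fees: 30% of €6,730 = €2,019
Total recovery: €6,730 + €2,019 = €8,749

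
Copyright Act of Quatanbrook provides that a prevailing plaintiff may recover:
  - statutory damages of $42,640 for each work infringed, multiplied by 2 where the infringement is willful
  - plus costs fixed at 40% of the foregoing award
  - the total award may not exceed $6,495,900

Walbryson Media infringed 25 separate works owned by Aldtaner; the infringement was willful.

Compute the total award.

Statutory damages: 25 × $42,640 = $1,066,000
Doubled: 2 × $1,066,000 = $2,132,000
Costs: 40% of $2,132,000 = $852,800
Award plus costs: $2,132,000 + $852,800 = $2,984,800
Cap at $6,495,900: $2,984,800 is within the cap, no reduction.

Award: $2,984,800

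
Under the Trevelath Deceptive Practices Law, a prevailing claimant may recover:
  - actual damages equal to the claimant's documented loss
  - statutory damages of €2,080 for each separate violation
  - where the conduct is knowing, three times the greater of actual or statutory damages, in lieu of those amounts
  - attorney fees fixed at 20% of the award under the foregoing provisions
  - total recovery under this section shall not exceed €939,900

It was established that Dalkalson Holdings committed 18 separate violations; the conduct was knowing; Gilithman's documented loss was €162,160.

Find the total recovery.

Statutory damages: 18 × €2,080 = €37,440
Greater of actual damages (€162,160) or statutory damages (€37,440): €162,160
Trebled: 3 × €162,160 = €486,480
Attorney fees: 20% of €486,480 = €97,296
Total before cap: €486,480 + €97,296 = €583,776
Cap at €939,900: €583,776 is within the cap, no reduction.

€583,776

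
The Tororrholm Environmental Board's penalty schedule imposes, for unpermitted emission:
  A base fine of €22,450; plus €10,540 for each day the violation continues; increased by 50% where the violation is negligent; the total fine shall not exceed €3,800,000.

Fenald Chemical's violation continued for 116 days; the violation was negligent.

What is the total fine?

€1,867,635

Per-day component: 116 × €10,540 = €1,222,640
Base plus per-day: €22,450 + €1,222,640 = €1,245,090
Enhancement: 50% of €1,245,090 = €622,545
Enhanced fine: €1,245,090 + €622,545 = €1,867,635
Cap at €3,800,000: €1,867,635 is within the cap, no reduction.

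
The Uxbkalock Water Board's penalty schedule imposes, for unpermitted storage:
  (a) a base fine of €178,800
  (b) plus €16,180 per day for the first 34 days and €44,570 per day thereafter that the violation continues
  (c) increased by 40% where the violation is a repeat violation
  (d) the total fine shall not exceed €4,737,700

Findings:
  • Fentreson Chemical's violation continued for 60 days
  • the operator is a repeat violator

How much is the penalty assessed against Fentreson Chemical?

€2,642,836

First 34 days: 34 × €16,180 = €550,120
Remaining days: (60 − 34) × €44,570 = €1,158,820
Per-day component: €550,120 + €1,158,820 = €1,708,940
Base plus per-day: €178,800 + €1,708,940 = €1,887,740
Enhancement: 40% of €1,887,740 = €755,096
Enhanced fine: €1,887,740 + €755,096 = €2,642,836
Cap at €4,737,700: €2,642,836 is within the cap, no reduction.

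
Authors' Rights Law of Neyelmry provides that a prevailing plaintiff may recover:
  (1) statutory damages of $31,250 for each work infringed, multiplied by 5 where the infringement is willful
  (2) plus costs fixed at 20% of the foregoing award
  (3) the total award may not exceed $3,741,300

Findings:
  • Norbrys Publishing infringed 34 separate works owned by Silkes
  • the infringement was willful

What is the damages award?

$3,741,300

Statutory damages: 34 × $31,250 = $1,062,500
Multiplied by 5: 5 × $1,062,500 = $5,312,500
Costs: 20% of $5,312,500 = $1,062,500
Award plus costs: $5,312,500 + $1,062,500 = $6,375,000
Cap at $3,741,300: $6,375,000 exceeds the cap → $3,741,300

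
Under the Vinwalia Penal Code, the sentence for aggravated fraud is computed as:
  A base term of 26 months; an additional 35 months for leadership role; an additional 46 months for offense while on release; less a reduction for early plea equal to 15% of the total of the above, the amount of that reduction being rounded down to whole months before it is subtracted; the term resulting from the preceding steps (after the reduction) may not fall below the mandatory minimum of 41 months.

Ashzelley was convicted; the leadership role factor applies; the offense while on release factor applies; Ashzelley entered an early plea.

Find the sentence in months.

Leadership role enhancement: +35 months
Offense while on release enhancement: +46 months
Adjusted term: 26 months + 35 months + 46 months = 107 months
Early plea reduction: 15% of 107 months = 16 months (rounded down)
After reduction: 107 − 16 = 91 months
Minimum 41 months: 91 months meets the minimum, no increase.

91 months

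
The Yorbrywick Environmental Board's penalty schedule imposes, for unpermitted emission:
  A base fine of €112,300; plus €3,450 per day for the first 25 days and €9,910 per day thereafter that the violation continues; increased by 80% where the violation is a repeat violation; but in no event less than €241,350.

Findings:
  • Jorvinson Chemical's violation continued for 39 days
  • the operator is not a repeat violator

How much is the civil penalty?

First 25 days: 25 × €3,450 = €86,250
Remaining days: (39 − 25) × €9,910 = €138,740
Per-day component: €86,250 + €138,740 = €224,990
Base plus per-day: €112,300 + €224,990 = €337,290
The operator is not a repeat violator: no 80% increase.
Minimum €241,350: €337,290 meets the minimum, no increase.

€337,290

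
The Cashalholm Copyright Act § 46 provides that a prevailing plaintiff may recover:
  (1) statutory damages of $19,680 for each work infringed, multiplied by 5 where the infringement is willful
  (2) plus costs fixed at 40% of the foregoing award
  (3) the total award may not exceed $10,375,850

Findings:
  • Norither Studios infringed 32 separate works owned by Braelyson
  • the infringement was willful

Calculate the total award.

Award: $4,408,320

Statutory damages: 32 × $19,680 = $629,760
Multiplied by 5: 5 × $629,760 = $3,148,800
Costs: 40% of $3,148,800 = $1,259,520
Award plus costs: $3,148,800 + $1,259,520 = $4,408,320
Cap at $10,375,850: $4,408,320 is within the cap, no reduction.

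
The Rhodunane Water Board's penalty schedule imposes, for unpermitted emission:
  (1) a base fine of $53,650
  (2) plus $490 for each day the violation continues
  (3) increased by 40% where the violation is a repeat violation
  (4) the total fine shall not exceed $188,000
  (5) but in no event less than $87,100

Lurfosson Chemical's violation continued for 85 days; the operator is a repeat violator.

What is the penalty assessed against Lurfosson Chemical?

Civil penalty: $133,420

Per-day component: 85 × $490 = $41,650
Base plus per-day: $53,650 + $41,650 = $95,300
Enhancement: 40% of $95,300 = $38,120
Enhanced fine: $95,300 + $38,120 = $133,420
Cap at $188,000: $133,420 is within the cap, no reduction.
Minimum $87,100: $133,420 meets the minimum, no increase.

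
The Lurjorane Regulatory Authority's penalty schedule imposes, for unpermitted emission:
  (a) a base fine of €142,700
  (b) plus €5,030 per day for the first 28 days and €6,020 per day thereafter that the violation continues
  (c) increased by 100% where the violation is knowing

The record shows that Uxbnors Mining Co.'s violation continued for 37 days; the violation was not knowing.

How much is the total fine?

First 28 days: 28 × €5,030 = €140,840
Remaining days: (37 − 28) × €6,020 = €54,180
Per-day component: €140,840 + €54,180 = €195,020
Base plus per-day: €142,700 + €195,020 = €337,720
The violation was not knowing: no 100% increase.

€337,720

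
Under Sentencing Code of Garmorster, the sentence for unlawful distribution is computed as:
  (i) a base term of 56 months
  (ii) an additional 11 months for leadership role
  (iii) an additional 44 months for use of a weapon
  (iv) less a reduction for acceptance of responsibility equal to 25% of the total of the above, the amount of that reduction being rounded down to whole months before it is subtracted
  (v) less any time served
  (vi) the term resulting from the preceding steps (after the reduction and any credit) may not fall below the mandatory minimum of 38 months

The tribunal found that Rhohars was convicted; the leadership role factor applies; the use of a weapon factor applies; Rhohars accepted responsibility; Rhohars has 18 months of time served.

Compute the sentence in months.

Leadership role enhancement: +11 months
Use of a weapon enhancement: +44 months
Adjusted term: 56 months + 11 months + 44 months = 111 months
Acceptance of responsibility reduction: 25% of 111 months = 27 months (rounded down)
After reduction: 111 − 27 = 84 months
Less time served: 84 months − 18 months = 66 months
Minimum 38 months: 66 months meets the minimum, no increase.

66 months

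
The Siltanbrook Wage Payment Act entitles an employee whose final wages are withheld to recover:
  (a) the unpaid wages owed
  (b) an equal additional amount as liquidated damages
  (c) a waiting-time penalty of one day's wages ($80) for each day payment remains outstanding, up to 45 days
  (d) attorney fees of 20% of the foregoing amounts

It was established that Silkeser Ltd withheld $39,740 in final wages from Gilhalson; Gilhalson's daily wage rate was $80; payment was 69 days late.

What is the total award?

Liquidated damages (equal amount): $39,740
Penalty days: min(69, 45) = 45
Waiting-time penalty: 45 × $80 = $3,600
Subtotal: $39,740 + $39,740 + $3,600 = $83,080
Attorney fees: 20% of $83,080 = $16,616
Total award: $83,080 + $16,616 = $99,696

Total award: $99,696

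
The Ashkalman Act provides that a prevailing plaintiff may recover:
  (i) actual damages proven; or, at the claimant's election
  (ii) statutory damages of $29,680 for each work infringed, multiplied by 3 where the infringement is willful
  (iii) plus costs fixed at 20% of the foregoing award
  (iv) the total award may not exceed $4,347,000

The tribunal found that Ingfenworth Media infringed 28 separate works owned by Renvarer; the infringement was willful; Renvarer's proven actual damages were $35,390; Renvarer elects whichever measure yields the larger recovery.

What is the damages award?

Statutory damages: 28 × $29,680 = $831,040
Trebled: 3 × $831,040 = $2,493,120
Greater of actual damages ($35,390) or enhanced statutory damages ($2,493,120): $2,493,120
Costs: 20% of $2,493,120 = $498,624
Award plus costs: $2,493,120 + $498,624 = $2,991,744
Cap at $4,347,000: $2,991,744 is within the cap, no reduction.

$2,991,744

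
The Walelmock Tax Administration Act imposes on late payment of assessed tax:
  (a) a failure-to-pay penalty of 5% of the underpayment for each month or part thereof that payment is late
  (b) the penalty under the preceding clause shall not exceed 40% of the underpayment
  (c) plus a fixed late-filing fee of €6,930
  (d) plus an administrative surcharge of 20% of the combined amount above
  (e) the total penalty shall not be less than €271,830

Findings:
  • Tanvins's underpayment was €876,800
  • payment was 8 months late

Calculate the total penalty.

€429,180

Accrued rate: 5% × 8 = 40%, capped at 40% → 40%
Failure-to-pay penalty: 40% of €876,800 = €350,720
Penalty before surcharge: €350,720 + €6,930 = €357,650
Administrative surcharge: 20% of €357,650 = €71,530
Total penalty: €357,650 + €71,530 = €429,180
Minimum €271,830: €429,180 meets the minimum, no increase.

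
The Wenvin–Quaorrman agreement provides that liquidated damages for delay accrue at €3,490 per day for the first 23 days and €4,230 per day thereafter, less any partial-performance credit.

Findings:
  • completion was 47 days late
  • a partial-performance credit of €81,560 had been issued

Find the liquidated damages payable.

First 23 days: 23 × €3,490 = €80,270
Remaining days: (47 − 23) × €4,230 = €101,520
Accrued per-day damages: €80,270 + €101,520 = €181,790
Less partial-performance credit: €181,790 − €81,560 = €100,230

€100,230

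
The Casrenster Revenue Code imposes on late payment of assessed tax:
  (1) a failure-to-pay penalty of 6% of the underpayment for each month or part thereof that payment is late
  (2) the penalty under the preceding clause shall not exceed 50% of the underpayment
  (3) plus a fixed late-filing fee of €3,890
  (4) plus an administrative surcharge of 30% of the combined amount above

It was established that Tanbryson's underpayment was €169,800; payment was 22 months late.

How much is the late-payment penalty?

€115,427

Accrued rate: 6% × 22 = 132%, capped at 50% → 50%
Failure-to-pay penalty: 50% of €169,800 = €84,900
Penalty before surcharge: €84,900 + €3,890 = €88,790
Administrative surcharge: 30% of €88,790 = €26,637
Total penalty: €88,790 + €26,637 = €115,427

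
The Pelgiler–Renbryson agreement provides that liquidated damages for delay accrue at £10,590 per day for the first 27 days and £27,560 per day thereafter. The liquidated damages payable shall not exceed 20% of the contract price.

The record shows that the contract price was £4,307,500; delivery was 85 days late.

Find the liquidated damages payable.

£861,500

First 27 days: 27 × £10,590 = £285,930
Remaining days: (85 − 27) × £27,560 = £1,598,480
Accrued per-day damages: £285,930 + £1,598,480 = £1,884,410
Cap: 20% of £4,307,500 = £861,500
Cap at £861,500: £1,884,410 exceeds the cap → £861,500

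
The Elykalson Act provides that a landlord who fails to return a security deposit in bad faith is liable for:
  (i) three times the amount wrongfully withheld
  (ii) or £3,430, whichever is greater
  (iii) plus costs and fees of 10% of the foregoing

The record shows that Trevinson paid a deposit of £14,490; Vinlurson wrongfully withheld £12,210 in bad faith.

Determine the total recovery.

£40,293

Trebled: 3 × £12,210 = £36,630
Minimum £3,430: £36,630 meets the minimum, no increase.
Costs and fees: 10% of £36,630 = £3,663
Total recovery: £36,630 + £3,663 = £40,293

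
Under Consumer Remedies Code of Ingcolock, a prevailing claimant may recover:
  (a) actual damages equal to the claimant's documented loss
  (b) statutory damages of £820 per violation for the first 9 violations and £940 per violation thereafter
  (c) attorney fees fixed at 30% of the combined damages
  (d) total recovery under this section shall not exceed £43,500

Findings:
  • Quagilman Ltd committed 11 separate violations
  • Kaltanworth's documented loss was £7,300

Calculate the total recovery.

£21,528

First 9 violations: 9 × £820 = £7,380
Remaining violations: (11 − 9) × £940 = £1,880
Statutory damages: £7,380 + £1,880 = £9,260
Combined damages: £7,300 + £9,260 = £16,560
Attorney fees: 30% of £16,560 = £4,968
Total before cap: £16,560 + £4,968 = £21,528
Cap at £43,500: £21,528 is within the cap, no reduction.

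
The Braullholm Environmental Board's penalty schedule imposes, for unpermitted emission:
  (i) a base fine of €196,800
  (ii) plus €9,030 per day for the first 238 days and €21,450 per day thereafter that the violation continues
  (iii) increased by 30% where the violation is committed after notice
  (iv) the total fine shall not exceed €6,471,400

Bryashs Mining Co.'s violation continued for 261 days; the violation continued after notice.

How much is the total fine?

Civil penalty: €3,691,077

First 238 days: 238 × €9,030 = €2,149,140
Remaining days: (261 − 238) × €21,450 = €493,350
Per-day component: €2,149,140 + €493,350 = €2,642,490
Base plus per-day: €196,800 + €2,642,490 = €2,839,290
Enhancement: 30% of €2,839,290 = €851,787
Enhanced fine: €2,839,290 + €851,787 = €3,691,077
Cap at €6,471,400: €3,691,077 is within the cap, no reduction.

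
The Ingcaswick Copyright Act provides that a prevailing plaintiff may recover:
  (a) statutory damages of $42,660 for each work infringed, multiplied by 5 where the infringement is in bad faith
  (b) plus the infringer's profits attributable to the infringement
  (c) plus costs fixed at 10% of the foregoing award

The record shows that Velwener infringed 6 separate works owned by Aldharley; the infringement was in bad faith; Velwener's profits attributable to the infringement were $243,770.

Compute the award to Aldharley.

$1,675,927

Statutory damages: 6 × $42,660 = $255,960
Multiplied by 5: 5 × $255,960 = $1,279,800
Combined award: $1,279,800 + $243,770 = $1,523,570
Costs: 10% of $1,523,570 = $152,357
Award plus costs: $1,523,570 + $152,357 = $1,675,927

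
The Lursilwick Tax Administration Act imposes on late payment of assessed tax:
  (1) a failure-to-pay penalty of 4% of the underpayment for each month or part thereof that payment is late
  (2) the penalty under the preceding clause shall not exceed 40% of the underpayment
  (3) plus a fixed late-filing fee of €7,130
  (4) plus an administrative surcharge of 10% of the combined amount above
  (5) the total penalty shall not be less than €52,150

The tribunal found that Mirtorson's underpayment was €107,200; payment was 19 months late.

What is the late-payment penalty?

Accrued rate: 4% × 19 = 76%, capped at 40% → 40%
Failure-to-pay penalty: 40% of €107,200 = €42,880
Penalty before surcharge: €42,880 + €7,130 = €50,010
Administrative surcharge: 10% of €50,010 = €5,001
Total penalty: €50,010 + €5,001 = €55,011
Minimum €52,150: €55,011 meets the minimum, no increase.

Penalty: €55,011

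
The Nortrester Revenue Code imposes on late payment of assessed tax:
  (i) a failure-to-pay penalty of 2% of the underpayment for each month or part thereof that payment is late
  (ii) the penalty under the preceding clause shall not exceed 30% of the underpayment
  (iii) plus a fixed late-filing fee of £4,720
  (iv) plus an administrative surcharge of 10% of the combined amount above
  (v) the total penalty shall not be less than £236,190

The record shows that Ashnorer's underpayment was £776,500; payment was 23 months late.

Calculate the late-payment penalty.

£261,437

Accrued rate: 2% × 23 = 46%, capped at 30% → 30%
Failure-to-pay penalty: 30% of £776,500 = £232,950
Penalty before surcharge: £232,950 + £4,720 = £237,670
Administrative surcharge: 10% of £237,670 = £23,767
Total penalty: £237,670 + £23,767 = £261,437
Minimum £236,190: £261,437 meets the minimum, no increase.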